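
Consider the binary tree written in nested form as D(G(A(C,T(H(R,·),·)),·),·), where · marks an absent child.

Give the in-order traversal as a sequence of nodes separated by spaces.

C A R H T G D

In-order visits the left subtree, then the node, then the right subtree.
At D: go left to G.
  At G: go left to A.
    At A: go left to C.
      C is a leaf — visit C.
    Visit A.
    At A: go right to T.
      At T: go left to H.
        At H: go left to R.
          R is a leaf — visit R.
        Visit H.
        At H: no right child.
      Visit T.
      At T: no right child.
  Visit G.
  At G: no right child.
Visit D.
At D: no right child.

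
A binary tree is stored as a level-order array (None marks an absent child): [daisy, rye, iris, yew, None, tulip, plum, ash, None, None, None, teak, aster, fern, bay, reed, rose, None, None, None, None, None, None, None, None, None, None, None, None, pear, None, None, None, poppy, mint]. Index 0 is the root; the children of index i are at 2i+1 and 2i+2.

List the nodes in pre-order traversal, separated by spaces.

Pre-order visits the node, then its left subtree, then its right subtree.
Visit daisy.
At daisy: go left to rye.
  Visit rye.
  At rye: go left to yew.
    Visit yew.
    At yew: go left to ash.
      Visit ash.
      At ash: go left to reed.
        reed is a leaf — visit reed.
      At ash: go right to rose.
        Visit rose.
        At rose: go left to poppy.
          poppy is a leaf — visit poppy.
        At rose: go right to mint.
          mint is a leaf — visit mint.
    At yew: no right child.
  At rye: no right child.
At daisy: go right to iris.
  Visit iris.
  At iris: go left to tulip.
    Visit tulip.
    At tulip: go left to teak.
      teak is a leaf — visit teak.
    At tulip: go right to aster.
      aster is a leaf — visit aster.
  At iris: go right to plum.
    Visit plum.
    At plum: go left to fern.
      fern is a leaf — visit fern.
    At plum: go right to bay.
      Visit bay.
      At bay: go left to pear.
        pear is a leaf — visit pear.
      At bay: no right child.

daisy rye yew ash reed rose poppy mint iris tulip teak aster plum fern bay pear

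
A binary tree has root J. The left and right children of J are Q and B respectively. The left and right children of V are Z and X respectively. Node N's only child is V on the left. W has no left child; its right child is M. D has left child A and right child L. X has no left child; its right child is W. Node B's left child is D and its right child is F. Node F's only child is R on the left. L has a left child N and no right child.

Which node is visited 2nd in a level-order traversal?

Q

Level-order visits nodes level by level from the root, left to right within each level.
Level 0: J
Level 1: Q, B
Level 2: D, F
Level 3: A, L, R
Level 4: N
Level 5: V
Level 6: Z, X
Level 7: W
Level 8: M
Full level-order sequence: J, Q, B, D, F, A, L, R, N, V, Z, X, W, M.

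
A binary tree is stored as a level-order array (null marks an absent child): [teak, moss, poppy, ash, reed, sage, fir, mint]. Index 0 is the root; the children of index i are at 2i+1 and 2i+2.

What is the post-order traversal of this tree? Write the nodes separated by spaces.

Post-order visits the left subtree, then the right subtree, then the node.
At teak: go left to moss.
  At moss: go left to ash.
    At ash: go left to mint.
      mint is a leaf — visit mint.
    At ash: no right child.
    Visit ash.
  At moss: go right to reed.
    reed is a leaf — visit reed.
  Visit moss.
At teak: go right to poppy.
  At poppy: go left to sage.
    sage is a leaf — visit sage.
  At poppy: go right to fir.
    fir is a leaf — visit fir.
  Visit poppy.
Visit teak.

mint ash reed moss sage fir poppy teak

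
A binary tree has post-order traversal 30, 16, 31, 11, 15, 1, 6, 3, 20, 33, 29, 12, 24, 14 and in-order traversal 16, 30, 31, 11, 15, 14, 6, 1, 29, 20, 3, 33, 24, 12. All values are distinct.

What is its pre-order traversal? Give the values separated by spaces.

The last element of post-order is the root; it splits in-order into left and right subtrees.
Root 14: left subtree has 5 nodes {16, 30, 31, 11, 15}, right has 8 {6, 1, 29, 20, 3, 33, 24, 12}.
  Root 15: left subtree has 4 nodes {16, 30, 31, 11}, right has 0 { }.
    Root 11: left subtree has 3 nodes {16, 30, 31}, right has 0 { }.
      Root 31: left subtree has 2 nodes {16, 30}, right has 0 { }.
        Root 16: left subtree has 0 nodes { }, right has 1 {30}.
  Root 24: left subtree has 6 nodes {6, 1, 29, 20, 3, 33}, right has 1 {12}.
    Root 29: left subtree has 2 nodes {6, 1}, right has 3 {20, 3, 33}.
      Root 6: left subtree has 0 nodes { }, right has 1 {1}.
      Root 33: left subtree has 2 nodes {20, 3}, right has 0 { }.
        Root 20: left subtree has 0 nodes { }, right has 1 {3}.

14 15 11 31 16 30 24 29 6 1 33 20 3 12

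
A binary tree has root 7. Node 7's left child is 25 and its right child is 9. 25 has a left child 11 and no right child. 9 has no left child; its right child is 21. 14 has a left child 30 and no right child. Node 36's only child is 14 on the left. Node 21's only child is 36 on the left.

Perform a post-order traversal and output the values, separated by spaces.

Post-order visits the left subtree, then the right subtree, then the node.
At 7: go left to 25.
  At 25: go left to 11.
    11 is a leaf — visit 11.
  At 25: no right child.
  Visit 25.
At 7: go right to 9.
  At 9: no left child.
  At 9: go right to 21.
    At 21: go left to 36.
      At 36: go left to 14.
        At 14: go left to 30.
          30 is a leaf — visit 30.
        At 14: no right child.
        Visit 14.
      At 36: no right child.
      Visit 36.
    At 21: no right child.
    Visit 21.
  Visit 9.
Visit 7.

11 25 30 14 36 21 9 7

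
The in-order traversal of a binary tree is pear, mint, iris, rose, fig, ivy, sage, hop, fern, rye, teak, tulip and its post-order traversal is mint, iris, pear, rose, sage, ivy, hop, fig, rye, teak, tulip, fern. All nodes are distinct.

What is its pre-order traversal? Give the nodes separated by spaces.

The last element of post-order is the root; it splits in-order into left and right subtrees.
Root fern: left subtree has 8 nodes {pear, mint, iris, rose, fig, ivy, sage, hop}, right has 3 {rye, teak, tulip}.
  Root fig: left subtree has 4 nodes {pear, mint, iris, rose}, right has 3 {ivy, sage, hop}.
    Root rose: left subtree has 3 nodes {pear, mint, iris}, right has 0 { }.
      Root pear: left subtree has 0 nodes { }, right has 2 {mint, iris}.
        Root iris: left subtree has 1 node {mint}, right has 0 { }.
    Root hop: left subtree has 2 nodes {ivy, sage}, right has 0 { }.
      Root ivy: left subtree has 0 nodes { }, right has 1 {sage}.
  Root tulip: left subtree has 2 nodes {rye, teak}, right has 0 { }.
    Root teak: left subtree has 1 node {rye}, right has 0 { }.

fern fig rose pear iris mint hop ivy sage tulip teak rye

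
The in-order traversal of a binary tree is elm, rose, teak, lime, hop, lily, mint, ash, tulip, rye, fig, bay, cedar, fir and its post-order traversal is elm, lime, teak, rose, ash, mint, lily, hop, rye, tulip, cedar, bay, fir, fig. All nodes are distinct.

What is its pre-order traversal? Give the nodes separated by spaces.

fig tulip hop rose elm teak lime lily mint ash rye fir bay cedar

The last element of post-order is the root; it splits in-order into left and right subtrees.
Root fig: left subtree has 10 nodes {elm, rose, teak, lime, hop, lily, mint, ash, tulip, rye}, right has 3 {bay, cedar, fir}.
  Root tulip: left subtree has 8 nodes {elm, rose, teak, lime, hop, lily, mint, ash}, right has 1 {rye}.
    Root hop: left subtree has 4 nodes {elm, rose, teak, lime}, right has 3 {lily, mint, ash}.
      Root rose: left subtree has 1 node {elm}, right has 2 {teak, lime}.
        Root teak: left subtree has 0 nodes { }, right has 1 {lime}.
      Root lily: left subtree has 0 nodes { }, right has 2 {mint, ash}.
        Root mint: left subtree has 0 nodes { }, right has 1 {ash}.
  Root fir: left subtree has 2 nodes {bay, cedar}, right has 0 { }.
    Root bay: left subtree has 0 nodes { }, right has 1 {cedar}.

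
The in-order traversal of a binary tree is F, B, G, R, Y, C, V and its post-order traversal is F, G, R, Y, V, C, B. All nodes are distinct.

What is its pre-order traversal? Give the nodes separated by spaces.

The last element of post-order is the root; it splits in-order into left and right subtrees.
Root B: left subtree has 1 node {F}, right has 5 {G, R, Y, C, V}.
  Root C: left subtree has 3 nodes {G, R, Y}, right has 1 {V}.
    Root Y: left subtree has 2 nodes {G, R}, right has 0 { }.
      Root R: left subtree has 1 node {G}, right has 0 { }.

B F C Y R G V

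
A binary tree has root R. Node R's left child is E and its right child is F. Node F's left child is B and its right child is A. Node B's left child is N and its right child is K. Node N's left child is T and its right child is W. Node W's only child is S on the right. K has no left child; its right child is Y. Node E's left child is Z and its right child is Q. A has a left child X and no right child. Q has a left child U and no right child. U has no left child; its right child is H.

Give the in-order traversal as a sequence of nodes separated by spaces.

In-order visits the left subtree, then the node, then the right subtree.
At R: go left to E.
  At E: go left to Z.
    Z is a leaf — visit Z.
  Visit E.
  At E: go right to Q.
    At Q: go left to U.
      At U: no left child.
      Visit U.
      At U: go right to H.
        H is a leaf — visit H.
    Visit Q.
    At Q: no right child.
Visit R.
At R: go right to F.
  At F: go left to B.
    At B: go left to N.
      At N: go left to T.
        T is a leaf — visit T.
      Visit N.
      At N: go right to W.
        At W: no left child.
        Visit W.
        At W: go right to S.
          S is a leaf — visit S.
    Visit B.
    At B: go right to K.
      At K: no left child.
      Visit K.
      At K: go right to Y.
        Y is a leaf — visit Y.
  Visit F.
  At F: go right to A.
    At A: go left to X.
      X is a leaf — visit X.
    Visit A.
    At A: no right child.

Z E U H Q R T N W S B K Y F X A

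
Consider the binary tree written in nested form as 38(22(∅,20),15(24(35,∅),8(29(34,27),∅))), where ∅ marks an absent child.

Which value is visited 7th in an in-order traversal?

In-order visits the left subtree, then the node, then the right subtree.
At 38: go left to 22.
  At 22: no left child.
  Visit 22.
  At 22: go right to 20.
    20 is a leaf — visit 20.
Visit 38.
At 38: go right to 15.
  At 15: go left to 24.
    At 24: go left to 35.
      35 is a leaf — visit 35.
    Visit 24.
    At 24: no right child.
  Visit 15.
  At 15: go right to 8.
    At 8: go left to 29.
      At 29: go left to 34.
        34 is a leaf — visit 34.
      Visit 29.
      At 29: go right to 27.
        27 is a leaf — visit 27.
    Visit 8.
    At 8: no right child.
Full in-order sequence: 22, 20, 38, 35, 24, 15, 34, 29, 27, 8.

34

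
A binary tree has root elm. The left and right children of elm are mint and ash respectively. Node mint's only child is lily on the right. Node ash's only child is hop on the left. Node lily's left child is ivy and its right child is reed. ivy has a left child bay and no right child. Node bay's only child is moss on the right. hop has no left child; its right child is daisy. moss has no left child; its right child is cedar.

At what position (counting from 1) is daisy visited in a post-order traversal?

8

Post-order visits the left subtree, then the right subtree, then the node.
At elm: go left to mint.
  At mint: no left child.
  At mint: go right to lily.
    At lily: go left to ivy.
      At ivy: go left to bay.
        At bay: no left child.
        At bay: go right to moss.
          At moss: no left child.
          At moss: go right to cedar.
            cedar is a leaf — visit cedar.
          Visit moss.
        Visit bay.
      At ivy: no right child.
      Visit ivy.
    At lily: go right to reed.
      reed is a leaf — visit reed.
    Visit lily.
  Visit mint.
At elm: go right to ash.
  At ash: go left to hop.
    At hop: no left child.
    At hop: go right to daisy.
      daisy is a leaf — visit daisy.
    Visit hop.
  At ash: no right child.
  Visit ash.
Visit elm.
Full post-order sequence: cedar, moss, bay, ivy, reed, lily, mint, daisy, hop, ash, elm.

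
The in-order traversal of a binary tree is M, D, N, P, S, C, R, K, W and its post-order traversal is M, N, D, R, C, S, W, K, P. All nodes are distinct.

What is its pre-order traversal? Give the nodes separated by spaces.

The last element of post-order is the root; it splits in-order into left and right subtrees.
Root P: left subtree has 3 nodes {M, D, N}, right has 5 {S, C, R, K, W}.
  Root D: left subtree has 1 node {M}, right has 1 {N}.
  Root K: left subtree has 3 nodes {S, C, R}, right has 1 {W}.
    Root S: left subtree has 0 nodes { }, right has 2 {C, R}.
      Root C: left subtree has 0 nodes { }, right has 1 {R}.

P D M N K S C R W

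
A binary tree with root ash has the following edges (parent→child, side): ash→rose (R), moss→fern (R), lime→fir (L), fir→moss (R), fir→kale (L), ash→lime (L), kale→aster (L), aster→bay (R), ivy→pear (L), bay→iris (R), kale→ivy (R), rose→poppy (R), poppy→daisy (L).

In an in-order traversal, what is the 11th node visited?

In-order visits the left subtree, then the node, then the right subtree.
At ash: go left to lime.
  At lime: go left to fir.
    At fir: go left to kale.
      At kale: go left to aster.
        At aster: no left child.
        Visit aster.
        At aster: go right to bay.
          At bay: no left child.
          Visit bay.
          At bay: go right to iris.
            iris is a leaf — visit iris.
      Visit kale.
      At kale: go right to ivy.
        At ivy: go left to pear.
          pear is a leaf — visit pear.
        Visit ivy.
        At ivy: no right child.
    Visit fir.
    At fir: go right to moss.
      At moss: no left child.
      Visit moss.
      At moss: go right to fern.
        fern is a leaf — visit fern.
  Visit lime.
  At lime: no right child.
Visit ash.
At ash: go right to rose.
  At rose: no left child.
  Visit rose.
  At rose: go right to poppy.
    At poppy: go left to daisy.
      daisy is a leaf — visit daisy.
    Visit poppy.
    At poppy: no right child.
Full in-order sequence: aster, bay, iris, kale, pear, ivy, fir, moss, fern, lime, ash, rose, daisy, poppy.

ash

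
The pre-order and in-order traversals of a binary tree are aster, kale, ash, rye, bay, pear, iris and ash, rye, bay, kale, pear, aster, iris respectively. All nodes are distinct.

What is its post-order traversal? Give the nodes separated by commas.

bay, rye, ash, pear, kale, iris, aster

The first element of pre-order is the root; it splits in-order into left and right subtrees.
Root aster: left subtree has 5 nodes {ash, rye, bay, kale, pear}, right has 1 {iris}.
  Root kale: left subtree has 3 nodes {ash, rye, bay}, right has 1 {pear}.
    Root ash: left subtree has 0 nodes { }, right has 2 {rye, bay}.
      Root rye: left subtree has 0 nodes { }, right has 1 {bay}.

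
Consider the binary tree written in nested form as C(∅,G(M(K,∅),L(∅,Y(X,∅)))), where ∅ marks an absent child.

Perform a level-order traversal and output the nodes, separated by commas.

C, G, M, L, K, Y, X

Level-order visits nodes level by level from the root, left to right within each level.
Level 0: C
Level 1: G
Level 2: M, L
Level 3: K, Y
Level 4: X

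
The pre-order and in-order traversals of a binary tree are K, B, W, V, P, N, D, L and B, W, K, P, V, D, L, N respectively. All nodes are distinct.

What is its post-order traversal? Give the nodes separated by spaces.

W B P L D N V K

The first element of pre-order is the root; it splits in-order into left and right subtrees.
Root K: left subtree has 2 nodes {B, W}, right has 5 {P, V, D, L, N}.
  Root B: left subtree has 0 nodes { }, right has 1 {W}.
  Root V: left subtree has 1 node {P}, right has 3 {D, L, N}.
    Root N: left subtree has 2 nodes {D, L}, right has 0 { }.
      Root D: left subtree has 0 nodes { }, right has 1 {L}.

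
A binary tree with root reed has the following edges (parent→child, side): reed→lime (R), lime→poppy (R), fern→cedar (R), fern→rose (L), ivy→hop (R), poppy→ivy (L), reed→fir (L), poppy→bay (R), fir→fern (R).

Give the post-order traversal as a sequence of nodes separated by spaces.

Post-order visits the left subtree, then the right subtree, then the node.
At reed: go left to fir.
  At fir: no left child.
  At fir: go right to fern.
    At fern: go left to rose.
      rose is a leaf — visit rose.
    At fern: go right to cedar.
      cedar is a leaf — visit cedar.
    Visit fern.
  Visit fir.
At reed: go right to lime.
  At lime: no left child.
  At lime: go right to poppy.
    At poppy: go left to ivy.
      At ivy: no left child.
      At ivy: go right to hop.
        hop is a leaf — visit hop.
      Visit ivy.
    At poppy: go right to bay.
      bay is a leaf — visit bay.
    Visit poppy.
  Visit lime.
Visit reed.

rose cedar fern fir hop ivy bay poppy lime reed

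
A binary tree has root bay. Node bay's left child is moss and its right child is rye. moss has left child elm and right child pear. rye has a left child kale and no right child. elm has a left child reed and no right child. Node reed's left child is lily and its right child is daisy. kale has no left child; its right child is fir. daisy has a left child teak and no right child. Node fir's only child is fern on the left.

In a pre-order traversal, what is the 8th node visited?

pear

Pre-order visits the node, then its left subtree, then its right subtree.
Visit bay.
At bay: go left to moss.
  Visit moss.
  At moss: go left to elm.
    Visit elm.
    At elm: go left to reed.
      Visit reed.
      At reed: go left to lily.
        lily is a leaf — visit lily.
      At reed: go right to daisy.
        Visit daisy.
        At daisy: go left to teak.
          teak is a leaf — visit teak.
        At daisy: no right child.
    At elm: no right child.
  At moss: go right to pear.
    pear is a leaf — visit pear.
At bay: go right to rye.
  Visit rye.
  At rye: go left to kale.
    Visit kale.
    At kale: no left child.
    At kale: go right to fir.
      Visit fir.
      At fir: go left to fern.
        fern is a leaf — visit fern.
      At fir: no right child.
  At rye: no right child.
Full pre-order sequence: bay, moss, elm, reed, lily, daisy, teak, pear, rye, kale, fir, fern.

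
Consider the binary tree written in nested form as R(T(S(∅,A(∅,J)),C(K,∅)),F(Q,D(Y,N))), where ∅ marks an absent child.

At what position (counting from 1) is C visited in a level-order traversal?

Level-order visits nodes level by level from the root, left to right within each level.
Level 0: R
Level 1: T, F
Level 2: S, C, Q, D
Level 3: A, K, Y, N
Level 4: J
Full level-order sequence: R, T, F, S, C, Q, D, A, K, Y, N, J.

5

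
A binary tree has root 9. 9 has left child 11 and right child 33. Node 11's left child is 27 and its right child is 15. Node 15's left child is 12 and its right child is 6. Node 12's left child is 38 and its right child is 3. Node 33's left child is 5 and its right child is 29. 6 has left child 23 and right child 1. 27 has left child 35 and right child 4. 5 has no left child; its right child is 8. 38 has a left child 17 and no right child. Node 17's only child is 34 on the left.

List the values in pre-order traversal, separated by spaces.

9 11 27 35 4 15 12 38 17 34 3 6 23 1 33 5 8 29

Pre-order visits the node, then its left subtree, then its right subtree.
Visit 9.
At 9: go left to 11.
  Visit 11.
  At 11: go left to 27.
    Visit 27.
    At 27: go left to 35.
      35 is a leaf — visit 35.
    At 27: go right to 4.
      4 is a leaf — visit 4.
  At 11: go right to 15.
    Visit 15.
    At 15: go left to 12.
      Visit 12.
      At 12: go left to 38.
        Visit 38.
        At 38: go left to 17.
          Visit 17.
          At 17: go left to 34.
            34 is a leaf — visit 34.
          At 17: no right child.
        At 38: no right child.
      At 12: go right to 3.
        3 is a leaf — visit 3.
    At 15: go right to 6.
      Visit 6.
      At 6: go left to 23.
        23 is a leaf — visit 23.
      At 6: go right to 1.
        1 is a leaf — visit 1.
At 9: go right to 33.
  Visit 33.
  At 33: go left to 5.
    Visit 5.
    At 5: no left child.
    At 5: go right to 8.
      8 is a leaf — visit 8.
  At 33: go right to 29.
    29 is a leaf — visit 29.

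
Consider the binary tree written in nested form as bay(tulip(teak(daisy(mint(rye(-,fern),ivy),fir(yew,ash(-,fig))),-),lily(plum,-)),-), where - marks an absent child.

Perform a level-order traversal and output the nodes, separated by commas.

bay, tulip, teak, lily, daisy, plum, mint, fir, rye, ivy, yew, ash, fern, fig

Level-order visits nodes level by level from the root, left to right within each level.
Level 0: bay
Level 1: tulip
Level 2: teak, lily
Level 3: daisy, plum
Level 4: mint, fir
Level 5: rye, ivy, yew, ash
Level 6: fern, fig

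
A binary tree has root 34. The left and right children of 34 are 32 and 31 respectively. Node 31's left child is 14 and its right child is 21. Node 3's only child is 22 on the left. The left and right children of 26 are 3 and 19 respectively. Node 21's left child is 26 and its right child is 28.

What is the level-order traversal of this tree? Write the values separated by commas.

Level-order visits nodes level by level from the root, left to right within each level.
Level 0: 34
Level 1: 32, 31
Level 2: 14, 21
Level 3: 26, 28
Level 4: 3, 19
Level 5: 22

34, 32, 31, 14, 21, 26, 28, 3, 19, 22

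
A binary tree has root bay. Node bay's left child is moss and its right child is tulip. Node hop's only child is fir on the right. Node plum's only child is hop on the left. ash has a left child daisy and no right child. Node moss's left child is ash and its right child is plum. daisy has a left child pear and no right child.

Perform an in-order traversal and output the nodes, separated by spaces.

pear daisy ash moss hop fir plum bay tulip

In-order visits the left subtree, then the node, then the right subtree.
At bay: go left to moss.
  At moss: go left to ash.
    At ash: go left to daisy.
      At daisy: go left to pear.
        pear is a leaf — visit pear.
      Visit daisy.
      At daisy: no right child.
    Visit ash.
    At ash: no right child.
  Visit moss.
  At moss: go right to plum.
    At plum: go left to hop.
      At hop: no left child.
      Visit hop.
      At hop: go right to fir.
        fir is a leaf — visit fir.
    Visit plum.
    At plum: no right child.
Visit bay.
At bay: go right to tulip.
  tulip is a leaf — visit tulip.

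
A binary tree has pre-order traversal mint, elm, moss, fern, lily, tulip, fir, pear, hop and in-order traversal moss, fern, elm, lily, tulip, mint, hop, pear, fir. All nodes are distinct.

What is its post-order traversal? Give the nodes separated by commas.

The first element of pre-order is the root; it splits in-order into left and right subtrees.
Root mint: left subtree has 5 nodes {moss, fern, elm, lily, tulip}, right has 3 {hop, pear, fir}.
  Root elm: left subtree has 2 nodes {moss, fern}, right has 2 {lily, tulip}.
    Root moss: left subtree has 0 nodes { }, right has 1 {fern}.
    Root lily: left subtree has 0 nodes { }, right has 1 {tulip}.
  Root fir: left subtree has 2 nodes {hop, pear}, right has 0 { }.
    Root pear: left subtree has 1 node {hop}, right has 0 { }.

fern, moss, tulip, lily, elm, hop, pear, fir, mint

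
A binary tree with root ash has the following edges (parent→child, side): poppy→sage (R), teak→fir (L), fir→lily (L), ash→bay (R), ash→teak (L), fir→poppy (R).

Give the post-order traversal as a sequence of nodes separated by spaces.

Post-order visits the left subtree, then the right subtree, then the node.
At ash: go left to teak.
  At teak: go left to fir.
    At fir: go left to lily.
      lily is a leaf — visit lily.
    At fir: go right to poppy.
      At poppy: no left child.
      At poppy: go right to sage.
        sage is a leaf — visit sage.
      Visit poppy.
    Visit fir.
  At teak: no right child.
  Visit teak.
At ash: go right to bay.
  bay is a leaf — visit bay.
Visit ash.

lily sage poppy fir teak bay ash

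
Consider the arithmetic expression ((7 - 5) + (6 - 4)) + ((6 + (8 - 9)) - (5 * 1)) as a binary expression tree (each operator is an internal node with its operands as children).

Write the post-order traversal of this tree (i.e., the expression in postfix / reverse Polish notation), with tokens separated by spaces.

7 5 - 6 4 - + 6 8 9 - + 5 1 * - +

Post-order on an expression tree gives postfix notation: for each operator, emit left operand, right operand, then the operator.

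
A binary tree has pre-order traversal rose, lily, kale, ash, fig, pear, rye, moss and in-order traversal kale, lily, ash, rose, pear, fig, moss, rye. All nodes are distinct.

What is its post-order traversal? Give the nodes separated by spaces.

The first element of pre-order is the root; it splits in-order into left and right subtrees.
Root rose: left subtree has 3 nodes {kale, lily, ash}, right has 4 {pear, fig, moss, rye}.
  Root lily: left subtree has 1 node {kale}, right has 1 {ash}.
  Root fig: left subtree has 1 node {pear}, right has 2 {moss, rye}.
    Root rye: left subtree has 1 node {moss}, right has 0 { }.

kale ash lily pear moss rye fig rose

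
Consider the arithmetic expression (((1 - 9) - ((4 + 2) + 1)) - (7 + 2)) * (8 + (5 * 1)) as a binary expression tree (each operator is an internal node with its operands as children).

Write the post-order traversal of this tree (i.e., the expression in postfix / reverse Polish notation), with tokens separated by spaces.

1 9 - 4 2 + 1 + - 7 2 + - 8 5 1 * + *

Post-order on an expression tree gives postfix notation: for each operator, emit left operand, right operand, then the operator.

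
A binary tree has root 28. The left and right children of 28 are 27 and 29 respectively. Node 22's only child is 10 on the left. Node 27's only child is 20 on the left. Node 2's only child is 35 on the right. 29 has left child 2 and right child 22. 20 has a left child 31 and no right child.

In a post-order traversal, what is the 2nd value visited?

Post-order visits the left subtree, then the right subtree, then the node.
At 28: go left to 27.
  At 27: go left to 20.
    At 20: go left to 31.
      31 is a leaf — visit 31.
    At 20: no right child.
    Visit 20.
  At 27: no right child.
  Visit 27.
At 28: go right to 29.
  At 29: go left to 2.
    At 2: no left child.
    At 2: go right to 35.
      35 is a leaf — visit 35.
    Visit 2.
  At 29: go right to 22.
    At 22: go left to 10.
      10 is a leaf — visit 10.
    At 22: no right child.
    Visit 22.
  Visit 29.
Visit 28.
Full post-order sequence: 31, 20, 27, 35, 2, 10, 22, 29, 28.

20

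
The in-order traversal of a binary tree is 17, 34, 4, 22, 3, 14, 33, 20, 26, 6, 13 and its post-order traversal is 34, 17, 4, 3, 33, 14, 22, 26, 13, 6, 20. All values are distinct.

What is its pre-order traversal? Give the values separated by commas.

The last element of post-order is the root; it splits in-order into left and right subtrees.
Root 20: left subtree has 7 nodes {17, 34, 4, 22, 3, 14, 33}, right has 3 {26, 6, 13}.
  Root 22: left subtree has 3 nodes {17, 34, 4}, right has 3 {3, 14, 33}.
    Root 4: left subtree has 2 nodes {17, 34}, right has 0 { }.
      Root 17: left subtree has 0 nodes { }, right has 1 {34}.
    Root 14: left subtree has 1 node {3}, right has 1 {33}.
  Root 6: left subtree has 1 node {26}, right has 1 {13}.

20, 22, 4, 17, 34, 14, 3, 33, 6, 26, 13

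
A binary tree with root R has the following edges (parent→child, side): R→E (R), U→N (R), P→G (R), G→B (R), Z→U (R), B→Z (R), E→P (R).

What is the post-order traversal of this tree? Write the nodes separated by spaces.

Post-order visits the left subtree, then the right subtree, then the node.
At R: no left child.
At R: go right to E.
  At E: no left child.
  At E: go right to P.
    At P: no left child.
    At P: go right to G.
      At G: no left child.
      At G: go right to B.
        At B: no left child.
        At B: go right to Z.
          At Z: no left child.
          At Z: go right to U.
            At U: no left child.
            At U: go right to N.
              N is a leaf — visit N.
            Visit U.
          Visit Z.
        Visit B.
      Visit G.
    Visit P.
  Visit E.
Visit R.

N U Z B G P E R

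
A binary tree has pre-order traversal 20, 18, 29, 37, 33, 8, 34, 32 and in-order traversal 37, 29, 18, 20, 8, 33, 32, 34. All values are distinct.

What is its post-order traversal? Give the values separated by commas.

The first element of pre-order is the root; it splits in-order into left and right subtrees.
Root 20: left subtree has 3 nodes {37, 29, 18}, right has 4 {8, 33, 32, 34}.
  Root 18: left subtree has 2 nodes {37, 29}, right has 0 { }.
    Root 29: left subtree has 1 node {37}, right has 0 { }.
  Root 33: left subtree has 1 node {8}, right has 2 {32, 34}.
    Root 34: left subtree has 1 node {32}, right has 0 { }.

37, 29, 18, 8, 32, 34, 33, 20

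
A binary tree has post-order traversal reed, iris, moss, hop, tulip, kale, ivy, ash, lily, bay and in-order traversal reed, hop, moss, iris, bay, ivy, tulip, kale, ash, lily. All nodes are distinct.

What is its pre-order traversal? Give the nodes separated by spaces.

The last element of post-order is the root; it splits in-order into left and right subtrees.
Root bay: left subtree has 4 nodes {reed, hop, moss, iris}, right has 5 {ivy, tulip, kale, ash, lily}.
  Root hop: left subtree has 1 node {reed}, right has 2 {moss, iris}.
    Root moss: left subtree has 0 nodes { }, right has 1 {iris}.
  Root lily: left subtree has 4 nodes {ivy, tulip, kale, ash}, right has 0 { }.
    Root ash: left subtree has 3 nodes {ivy, tulip, kale}, right has 0 { }.
      Root ivy: left subtree has 0 nodes { }, right has 2 {tulip, kale}.
        Root kale: left subtree has 1 node {tulip}, right has 0 { }.

bay hop reed moss iris lily ash ivy kale tulip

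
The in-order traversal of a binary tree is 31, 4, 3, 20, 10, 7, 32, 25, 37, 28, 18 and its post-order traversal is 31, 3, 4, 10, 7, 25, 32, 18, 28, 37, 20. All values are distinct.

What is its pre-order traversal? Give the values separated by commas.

The last element of post-order is the root; it splits in-order into left and right subtrees.
Root 20: left subtree has 3 nodes {31, 4, 3}, right has 7 {10, 7, 32, 25, 37, 28, 18}.
  Root 4: left subtree has 1 node {31}, right has 1 {3}.
  Root 37: left subtree has 4 nodes {10, 7, 32, 25}, right has 2 {28, 18}.
    Root 32: left subtree has 2 nodes {10, 7}, right has 1 {25}.
      Root 7: left subtree has 1 node {10}, right has 0 { }.
    Root 28: left subtree has 0 nodes { }, right has 1 {18}.

20, 4, 31, 3, 37, 32, 7, 10, 25, 28, 18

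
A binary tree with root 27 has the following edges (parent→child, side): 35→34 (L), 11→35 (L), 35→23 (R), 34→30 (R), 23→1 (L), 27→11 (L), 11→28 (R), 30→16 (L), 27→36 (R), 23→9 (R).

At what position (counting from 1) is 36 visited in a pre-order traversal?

Pre-order visits the node, then its left subtree, then its right subtree.
Visit 27.
At 27: go left to 11.
  Visit 11.
  At 11: go left to 35.
    Visit 35.
    At 35: go left to 34.
      Visit 34.
      At 34: no left child.
      At 34: go right to 30.
        Visit 30.
        At 30: go left to 16.
          16 is a leaf — visit 16.
        At 30: no right child.
    At 35: go right to 23.
      Visit 23.
      At 23: go left to 1.
        1 is a leaf — visit 1.
      At 23: go right to 9.
        9 is a leaf — visit 9.
  At 11: go right to 28.
    28 is a leaf — visit 28.
At 27: go right to 36.
  36 is a leaf — visit 36.
Full pre-order sequence: 27, 11, 35, 34, 30, 16, 23, 1, 9, 28, 36.

11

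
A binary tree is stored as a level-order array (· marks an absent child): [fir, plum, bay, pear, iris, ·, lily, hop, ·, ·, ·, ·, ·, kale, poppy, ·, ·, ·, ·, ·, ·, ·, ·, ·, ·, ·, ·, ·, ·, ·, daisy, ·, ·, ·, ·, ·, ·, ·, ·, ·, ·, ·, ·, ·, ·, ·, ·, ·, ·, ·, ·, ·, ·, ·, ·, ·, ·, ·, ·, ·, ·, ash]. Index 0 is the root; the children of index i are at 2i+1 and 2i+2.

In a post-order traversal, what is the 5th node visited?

Post-order visits the left subtree, then the right subtree, then the node.
At fir: go left to plum.
  At plum: go left to pear.
    At pear: go left to hop.
      hop is a leaf — visit hop.
    At pear: no right child.
    Visit pear.
  At plum: go right to iris.
    iris is a leaf — visit iris.
  Visit plum.
At fir: go right to bay.
  At bay: no left child.
  At bay: go right to lily.
    At lily: go left to kale.
      kale is a leaf — visit kale.
    At lily: go right to poppy.
      At poppy: no left child.
      At poppy: go right to daisy.
        At daisy: go left to ash.
          ash is a leaf — visit ash.
        At daisy: no right child.
        Visit daisy.
      Visit poppy.
    Visit lily.
  Visit bay.
Visit fir.
Full post-order sequence: hop, pear, iris, plum, kale, ash, daisy, poppy, lily, bay, fir.

kale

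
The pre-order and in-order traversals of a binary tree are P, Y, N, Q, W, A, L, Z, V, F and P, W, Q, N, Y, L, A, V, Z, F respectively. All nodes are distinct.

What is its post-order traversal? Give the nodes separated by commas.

The first element of pre-order is the root; it splits in-order into left and right subtrees.
Root P: left subtree has 0 nodes { }, right has 9 {W, Q, N, Y, L, A, V, Z, F}.
  Root Y: left subtree has 3 nodes {W, Q, N}, right has 5 {L, A, V, Z, F}.
    Root N: left subtree has 2 nodes {W, Q}, right has 0 { }.
      Root Q: left subtree has 1 node {W}, right has 0 { }.
    Root A: left subtree has 1 node {L}, right has 3 {V, Z, F}.
      Root Z: left subtree has 1 node {V}, right has 1 {F}.

W, Q, N, L, V, F, Z, A, Y, P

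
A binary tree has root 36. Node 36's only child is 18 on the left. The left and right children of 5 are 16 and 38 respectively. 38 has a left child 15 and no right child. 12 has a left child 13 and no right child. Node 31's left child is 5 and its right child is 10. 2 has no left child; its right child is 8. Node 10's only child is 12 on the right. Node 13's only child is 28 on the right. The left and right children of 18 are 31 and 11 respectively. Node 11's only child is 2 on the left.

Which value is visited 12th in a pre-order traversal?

11

Pre-order visits the node, then its left subtree, then its right subtree.
Visit 36.
At 36: go left to 18.
  Visit 18.
  At 18: go left to 31.
    Visit 31.
    At 31: go left to 5.
      Visit 5.
      At 5: go left to 16.
        16 is a leaf — visit 16.
      At 5: go right to 38.
        Visit 38.
        At 38: go left to 15.
          15 is a leaf — visit 15.
        At 38: no right child.
    At 31: go right to 10.
      Visit 10.
      At 10: no left child.
      At 10: go right to 12.
        Visit 12.
        At 12: go left to 13.
          Visit 13.
          At 13: no left child.
          At 13: go right to 28.
            28 is a leaf — visit 28.
        At 12: no right child.
  At 18: go right to 11.
    Visit 11.
    At 11: go left to 2.
      Visit 2.
      At 2: no left child.
      At 2: go right to 8.
        8 is a leaf — visit 8.
    At 11: no right child.
At 36: no right child.
Full pre-order sequence: 36, 18, 31, 5, 16, 38, 15, 10, 12, 13, 28, 11, 2, 8.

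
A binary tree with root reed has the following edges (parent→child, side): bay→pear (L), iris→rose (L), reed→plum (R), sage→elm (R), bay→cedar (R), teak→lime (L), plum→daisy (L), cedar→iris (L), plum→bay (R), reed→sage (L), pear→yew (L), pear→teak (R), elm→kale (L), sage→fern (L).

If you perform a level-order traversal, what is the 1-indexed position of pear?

Level-order visits nodes level by level from the root, left to right within each level.
Level 0: reed
Level 1: sage, plum
Level 2: fern, elm, daisy, bay
Level 3: kale, pear, cedar
Level 4: yew, teak, iris
Level 5: lime, rose
Full level-order sequence: reed, sage, plum, fern, elm, daisy, bay, kale, pear, cedar, yew, teak, iris, lime, rose.

9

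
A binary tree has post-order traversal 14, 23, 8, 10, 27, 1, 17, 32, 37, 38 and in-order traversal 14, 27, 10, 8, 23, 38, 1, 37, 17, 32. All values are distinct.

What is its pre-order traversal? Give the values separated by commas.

38, 27, 14, 10, 8, 23, 37, 1, 32, 17

The last element of post-order is the root; it splits in-order into left and right subtrees.
Root 38: left subtree has 5 nodes {14, 27, 10, 8, 23}, right has 4 {1, 37, 17, 32}.
  Root 27: left subtree has 1 node {14}, right has 3 {10, 8, 23}.
    Root 10: left subtree has 0 nodes { }, right has 2 {8, 23}.
      Root 8: left subtree has 0 nodes { }, right has 1 {23}.
  Root 37: left subtree has 1 node {1}, right has 2 {17, 32}.
    Root 32: left subtree has 1 node {17}, right has 0 { }.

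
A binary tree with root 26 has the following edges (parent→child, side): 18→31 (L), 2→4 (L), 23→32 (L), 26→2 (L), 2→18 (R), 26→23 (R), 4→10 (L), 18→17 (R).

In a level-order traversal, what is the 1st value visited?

Level-order visits nodes level by level from the root, left to right within each level.
Level 0: 26
Level 1: 2, 23
Level 2: 4, 18, 32
Level 3: 10, 31, 17
Full level-order sequence: 26, 2, 23, 4, 18, 32, 10, 31, 17.

26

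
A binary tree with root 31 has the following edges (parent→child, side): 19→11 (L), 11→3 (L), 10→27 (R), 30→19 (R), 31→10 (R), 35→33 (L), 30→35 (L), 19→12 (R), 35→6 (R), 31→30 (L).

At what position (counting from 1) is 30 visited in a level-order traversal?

2

Level-order visits nodes level by level from the root, left to right within each level.
Level 0: 31
Level 1: 30, 10
Level 2: 35, 19, 27
Level 3: 33, 6, 11, 12
Level 4: 3
Full level-order sequence: 31, 30, 10, 35, 19, 27, 33, 6, 11, 12, 3.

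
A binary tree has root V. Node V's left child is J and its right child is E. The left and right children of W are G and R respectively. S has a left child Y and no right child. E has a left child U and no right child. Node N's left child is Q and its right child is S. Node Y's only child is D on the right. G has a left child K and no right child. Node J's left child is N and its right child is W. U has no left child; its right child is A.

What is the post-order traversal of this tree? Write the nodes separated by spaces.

Post-order visits the left subtree, then the right subtree, then the node.
At V: go left to J.
  At J: go left to N.
    At N: go left to Q.
      Q is a leaf — visit Q.
    At N: go right to S.
      At S: go left to Y.
        At Y: no left child.
        At Y: go right to D.
          D is a leaf — visit D.
        Visit Y.
      At S: no right child.
      Visit S.
    Visit N.
  At J: go right to W.
    At W: go left to G.
      At G: go left to K.
        K is a leaf — visit K.
      At G: no right child.
      Visit G.
    At W: go right to R.
      R is a leaf — visit R.
    Visit W.
  Visit J.
At V: go right to E.
  At E: go left to U.
    At U: no left child.
    At U: go right to A.
      A is a leaf — visit A.
    Visit U.
  At E: no right child.
  Visit E.
Visit V.

Q D Y S N K G R W J A U E V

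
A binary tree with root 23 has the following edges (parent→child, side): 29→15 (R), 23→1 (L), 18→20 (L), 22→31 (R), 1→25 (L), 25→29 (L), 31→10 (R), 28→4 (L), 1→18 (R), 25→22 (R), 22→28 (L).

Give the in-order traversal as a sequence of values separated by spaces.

29 15 25 4 28 22 31 10 1 20 18 23

In-order visits the left subtree, then the node, then the right subtree.
At 23: go left to 1.
  At 1: go left to 25.
    At 25: go left to 29.
      At 29: no left child.
      Visit 29.
      At 29: go right to 15.
        15 is a leaf — visit 15.
    Visit 25.
    At 25: go right to 22.
      At 22: go left to 28.
        At 28: go left to 4.
          4 is a leaf — visit 4.
        Visit 28.
        At 28: no right child.
      Visit 22.
      At 22: go right to 31.
        At 31: no left child.
        Visit 31.
        At 31: go right to 10.
          10 is a leaf — visit 10.
  Visit 1.
  At 1: go right to 18.
    At 18: go left to 20.
      20 is a leaf — visit 20.
    Visit 18.
    At 18: no right child.
Visit 23.
At 23: no right child.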